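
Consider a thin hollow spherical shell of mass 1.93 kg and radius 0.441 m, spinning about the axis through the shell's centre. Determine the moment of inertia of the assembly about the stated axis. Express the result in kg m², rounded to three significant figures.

0.250

I_cm = (2/3)MR² = (2/3)(1.93)(0.441)² = 0.25023 kg m²; axis through the centre, so I = 0.25023 kg m².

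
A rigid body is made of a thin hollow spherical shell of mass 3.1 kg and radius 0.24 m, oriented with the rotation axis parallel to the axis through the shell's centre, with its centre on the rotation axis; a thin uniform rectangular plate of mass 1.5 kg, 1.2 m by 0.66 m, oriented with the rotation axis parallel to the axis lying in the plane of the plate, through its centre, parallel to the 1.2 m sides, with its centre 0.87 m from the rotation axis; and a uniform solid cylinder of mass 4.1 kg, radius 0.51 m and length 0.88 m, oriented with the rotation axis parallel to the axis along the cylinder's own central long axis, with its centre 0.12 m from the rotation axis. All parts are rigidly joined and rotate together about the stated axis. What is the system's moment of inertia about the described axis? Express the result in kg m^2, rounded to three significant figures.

Spherical shell: I_cm = (2/3)MR² = (2/3)(3.1)(0.24)² = 0.11904 kg m^2; axis through the centre, so I = 0.11904 kg m^2.
Rectangular plate: I_cm = (1/12)Mb² = (1/12)(1.5)(0.66)² = 0.05445 kg m^2; centre at d = 0.87 m, so I = I_cm + Md² gives I = 0.05445 + (1.5)(0.87)² = 1.1898 kg m^2.
Solid cylinder: I_cm = (1/2)MR² = (1/2)(4.1)(0.51)² = 0.5332 kg m^2; centre at d = 0.12 m, so I = I_cm + Md² gives I = 0.5332 + (4.1)(0.12)² = 0.59224 kg m^2.
Total I = 0.11904 + 1.1898 + 0.59224 = 1.9011 kg m^2.

1.90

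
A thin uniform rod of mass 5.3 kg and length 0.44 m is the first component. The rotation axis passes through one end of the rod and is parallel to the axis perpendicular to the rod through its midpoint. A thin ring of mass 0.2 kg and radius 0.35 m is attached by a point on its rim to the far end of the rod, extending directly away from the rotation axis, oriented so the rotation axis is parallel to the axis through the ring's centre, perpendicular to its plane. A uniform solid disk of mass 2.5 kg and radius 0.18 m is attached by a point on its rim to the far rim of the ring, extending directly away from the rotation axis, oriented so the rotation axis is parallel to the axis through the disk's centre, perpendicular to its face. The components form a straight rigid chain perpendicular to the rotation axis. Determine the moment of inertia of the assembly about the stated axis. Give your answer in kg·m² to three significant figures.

4.89

Thin rod: I_cm = (1/12)ML² = (1/12)(5.3)(0.44)² = 0.085507 kg·m²; centre at d = 0.22 m, so the parallel axis theorem gives I = 0.085507 + (5.3)(0.22)² = 0.34203 kg·m².
Thin ring: I_cm = MR² = (0.2)(0.35)² = 0.0245 kg·m²; centre at d = 0.22 + 0.22 + 0.35 = 0.79 m, so the parallel axis theorem gives I = 0.0245 + (0.2)(0.79)² = 0.14932 kg·m².
Solid disk: I_cm = (1/2)MR² = (1/2)(2.5)(0.18)² = 0.0405 kg·m²; centre at d = 0.22 + 0.22 + 0.35 + 0.35 + 0.18 = 1.32 m, so the parallel axis theorem gives I = 0.0405 + (2.5)(1.32)² = 4.3965 kg·m².
Total I = 0.34203 + 0.14932 + 4.3965 = 4.8878 kg·m².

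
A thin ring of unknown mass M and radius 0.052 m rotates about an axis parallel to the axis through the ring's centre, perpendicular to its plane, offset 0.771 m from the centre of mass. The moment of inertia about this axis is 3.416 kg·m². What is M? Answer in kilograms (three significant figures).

I = I_cm + Md² = MR² + Md² = M·[1·(0.052)² + (0.771)²] = M·0.59715.
So M = 3.416 / 0.59715 = 5.7206 kg.

5.72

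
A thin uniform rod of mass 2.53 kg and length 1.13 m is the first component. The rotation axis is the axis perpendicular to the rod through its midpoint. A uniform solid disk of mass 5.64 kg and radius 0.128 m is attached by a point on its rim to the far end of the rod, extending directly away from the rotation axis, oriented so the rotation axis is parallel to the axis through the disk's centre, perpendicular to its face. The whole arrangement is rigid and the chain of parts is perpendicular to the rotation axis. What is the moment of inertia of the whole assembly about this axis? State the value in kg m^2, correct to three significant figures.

Thin rod: I_cm = (1/12)ML² = (1/12)(2.53)(1.13)² = 0.26921 kg m^2; axis through the centre, so I = 0.26921 kg m^2.
Solid disk: I_cm = (1/2)MR² = (1/2)(5.64)(0.128)² = 0.046203 kg m^2; centre at d = 0.565 + 0.128 = 0.693 m, so I = I_cm + Md² gives I = 0.046203 + (5.64)(0.693)² = 2.7548 kg m^2.
Total I = 0.26921 + 2.7548 = 3.024 kg m^2.

3.02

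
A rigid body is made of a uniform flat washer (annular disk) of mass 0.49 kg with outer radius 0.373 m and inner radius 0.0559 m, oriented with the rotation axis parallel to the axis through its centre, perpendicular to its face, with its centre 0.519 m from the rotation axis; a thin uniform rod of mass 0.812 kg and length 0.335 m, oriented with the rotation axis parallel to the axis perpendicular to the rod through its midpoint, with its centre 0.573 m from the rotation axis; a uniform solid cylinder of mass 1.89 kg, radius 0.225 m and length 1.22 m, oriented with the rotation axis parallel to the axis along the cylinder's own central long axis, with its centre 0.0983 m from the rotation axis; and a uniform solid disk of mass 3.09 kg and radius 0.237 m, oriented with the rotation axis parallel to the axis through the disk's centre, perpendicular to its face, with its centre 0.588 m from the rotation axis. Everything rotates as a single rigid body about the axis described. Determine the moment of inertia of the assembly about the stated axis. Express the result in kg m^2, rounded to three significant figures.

1.66

Annular disk: I_cm = (1/2)M(R²+r²) = (1/2)(0.49)[(0.373)² + (0.0559)²] = 0.034852 kg m^2; centre at d = 0.519 m, so the parallel axis theorem gives I = 0.034852 + (0.49)(0.519)² = 0.16684 kg m^2.
Thin rod: I_cm = (1/12)ML² = (1/12)(0.812)(0.335)² = 0.0075939 kg m^2; centre at d = 0.573 m, so the parallel axis theorem gives I = 0.0075939 + (0.812)(0.573)² = 0.2742 kg m^2.
Solid cylinder: I_cm = (1/2)MR² = (1/2)(1.89)(0.225)² = 0.047841 kg m^2; centre at d = 0.0983 m, so the parallel axis theorem gives I = 0.047841 + (1.89)(0.0983)² = 0.066103 kg m^2.
Solid disk: I_cm = (1/2)MR² = (1/2)(3.09)(0.237)² = 0.086781 kg m^2; centre at d = 0.588 m, so the parallel axis theorem gives I = 0.086781 + (3.09)(0.588)² = 1.1551 kg m^2.
Total I = 0.16684 + 0.2742 + 0.066103 + 1.1551 = 1.6623 kg m^2.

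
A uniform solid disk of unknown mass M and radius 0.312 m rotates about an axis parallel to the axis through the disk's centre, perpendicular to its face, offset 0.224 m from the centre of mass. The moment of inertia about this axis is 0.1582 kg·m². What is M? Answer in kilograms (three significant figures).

I = I_cm + Md² = (1/2)MR² + Md² = M·[0.5·(0.312)² + (0.224)²] = M·0.098848.
So M = 0.1582 / 0.098848 = 1.6004 kg.

1.60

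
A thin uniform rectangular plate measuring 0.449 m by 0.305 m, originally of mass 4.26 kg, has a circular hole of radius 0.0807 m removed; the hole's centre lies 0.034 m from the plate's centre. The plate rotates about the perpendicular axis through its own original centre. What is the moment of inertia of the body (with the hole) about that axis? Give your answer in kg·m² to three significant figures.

Unpierced body about its centre: I₀ = (1/12)M(a²+b²) = (1/12)(4.26)[(0.449)² + (0.305)²] = 0.10459 kg·m².
The removed disk has mass m = M·πr²/(ab) = (4.26)·π(0.0807)²/(0.449·0.305) = 0.63644 kg (same uniform areal density).
Its moment of inertia about the rotation axis (parallel-axis theorem): I_hole = (1/2)mr² + md² = (1/2)(0.63644)(0.0807)² + (0.63644)(0.034)² = 0.0028081 kg·m².
Treating the hole as negative mass, I = I₀ − I_hole = 0.10459 − 0.0028081 = 0.10178 kg·m².

0.102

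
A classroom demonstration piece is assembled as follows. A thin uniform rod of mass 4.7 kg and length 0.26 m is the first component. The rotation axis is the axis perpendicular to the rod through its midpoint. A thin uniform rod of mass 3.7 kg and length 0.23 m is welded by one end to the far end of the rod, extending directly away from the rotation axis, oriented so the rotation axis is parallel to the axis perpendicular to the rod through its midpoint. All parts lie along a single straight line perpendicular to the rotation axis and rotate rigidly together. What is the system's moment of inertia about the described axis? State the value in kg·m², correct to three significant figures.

Thin rod: I_cm = (1/12)ML² = (1/12)(4.7)(0.26)² = 0.026477 kg·m²; axis through the centre, so I = 0.026477 kg·m².
Thin rod: I_cm = (1/12)ML² = (1/12)(3.7)(0.23)² = 0.016311 kg·m²; centre at d = 0.13 + 0.115 = 0.245 m, so I = I_cm + Md² gives I = 0.016311 + (3.7)(0.245)² = 0.2384 kg·m².
Total I = 0.026477 + 0.2384 = 0.26488 kg·m².

0.265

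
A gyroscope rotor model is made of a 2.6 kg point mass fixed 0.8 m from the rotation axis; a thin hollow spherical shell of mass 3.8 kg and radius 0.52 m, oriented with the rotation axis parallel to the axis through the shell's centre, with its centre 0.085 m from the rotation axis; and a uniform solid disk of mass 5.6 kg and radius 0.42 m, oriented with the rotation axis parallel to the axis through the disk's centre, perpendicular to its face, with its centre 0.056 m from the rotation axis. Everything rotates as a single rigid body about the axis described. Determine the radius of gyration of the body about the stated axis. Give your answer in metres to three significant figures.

Point mass: I_cm = 0; centre at d = 0.8 m, so the parallel axis theorem gives I = 0 + (2.6)(0.8)² = 1.664 kg m^2.
Spherical shell: I_cm = (2/3)MR² = (2/3)(3.8)(0.52)² = 0.68501 kg m^2; centre at d = 0.085 m, so the parallel axis theorem gives I = 0.68501 + (3.8)(0.085)² = 0.71247 kg m^2.
Solid disk: I_cm = (1/2)MR² = (1/2)(5.6)(0.42)² = 0.49392 kg m^2; centre at d = 0.056 m, so the parallel axis theorem gives I = 0.49392 + (5.6)(0.056)² = 0.51148 kg m^2.
Total I = 2.8879 kg m^2; total mass M = 12 kg.
k = √(I/M) = √(2.8879/12) = 0.49057 m.

0.491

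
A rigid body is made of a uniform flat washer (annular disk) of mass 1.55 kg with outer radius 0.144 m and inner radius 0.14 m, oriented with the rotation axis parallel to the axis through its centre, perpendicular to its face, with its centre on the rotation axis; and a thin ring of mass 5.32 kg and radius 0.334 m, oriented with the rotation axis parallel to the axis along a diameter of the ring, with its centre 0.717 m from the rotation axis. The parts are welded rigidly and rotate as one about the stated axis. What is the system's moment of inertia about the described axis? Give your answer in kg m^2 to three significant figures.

Annular disk: I_cm = (1/2)M(R²+r²) = (1/2)(1.55)[(0.144)² + (0.14)²] = 0.03126 kg m^2; axis through the centre, so I = 0.03126 kg m^2.
Thin ring: I_cm = (1/2)MR² = (1/2)(5.32)(0.334)² = 0.29674 kg m^2; centre at d = 0.717 m, so I = I_cm + Md² gives I = 0.29674 + (5.32)(0.717)² = 3.0317 kg m^2.
Total I = 0.03126 + 3.0317 = 3.063 kg m^2.

3.06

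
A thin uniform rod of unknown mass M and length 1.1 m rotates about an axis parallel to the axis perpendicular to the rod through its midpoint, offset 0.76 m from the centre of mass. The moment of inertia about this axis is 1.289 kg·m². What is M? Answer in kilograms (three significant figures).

1.90

I = I_cm + Md² = (1/12)ML² + Md² = M·[0.0833333·(1.1)² + (0.76)²] = M·0.67843.
So M = 1.289 / 0.67843 = 1.9 kg.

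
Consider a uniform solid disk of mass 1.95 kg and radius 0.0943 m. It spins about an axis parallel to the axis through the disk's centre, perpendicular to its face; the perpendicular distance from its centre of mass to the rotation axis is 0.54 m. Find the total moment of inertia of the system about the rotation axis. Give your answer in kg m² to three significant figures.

0.577

I_cm = (1/2)MR² = (1/2)(1.95)(0.0943)² = 0.0086702 kg m²; centre at d = 0.54 m, so I = I_cm + Md² gives I = 0.0086702 + (1.95)(0.54)² = 0.57729 kg m².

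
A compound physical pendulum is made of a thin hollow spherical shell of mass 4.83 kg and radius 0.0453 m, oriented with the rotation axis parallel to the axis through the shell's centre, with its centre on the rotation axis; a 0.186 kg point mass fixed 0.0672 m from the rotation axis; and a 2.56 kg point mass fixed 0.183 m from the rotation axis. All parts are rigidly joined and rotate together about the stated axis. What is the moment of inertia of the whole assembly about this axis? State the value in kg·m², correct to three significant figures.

Spherical shell: I_cm = (2/3)MR² = (2/3)(4.83)(0.0453)² = 0.0066077 kg·m²; axis through the centre, so I = 0.0066077 kg·m².
Point mass: I_cm = 0; centre at d = 0.0672 m, so the parallel axis theorem gives I = 0 + (0.186)(0.0672)² = 0.00083995 kg·m².
Point mass: I_cm = 0; centre at d = 0.183 m, so the parallel axis theorem gives I = 0 + (2.56)(0.183)² = 0.085732 kg·m².
Total I = 0.0066077 + 0.00083995 + 0.085732 = 0.09318 kg·m².

0.0932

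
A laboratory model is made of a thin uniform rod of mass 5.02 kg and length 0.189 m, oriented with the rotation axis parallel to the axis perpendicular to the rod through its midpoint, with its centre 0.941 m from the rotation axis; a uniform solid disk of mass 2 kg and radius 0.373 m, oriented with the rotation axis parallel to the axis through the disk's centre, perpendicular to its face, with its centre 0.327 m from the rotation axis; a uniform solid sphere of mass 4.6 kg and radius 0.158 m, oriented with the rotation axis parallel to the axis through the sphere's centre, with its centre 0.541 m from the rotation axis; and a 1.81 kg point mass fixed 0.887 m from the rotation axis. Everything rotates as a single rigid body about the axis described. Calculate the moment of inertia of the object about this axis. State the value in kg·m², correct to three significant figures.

Thin rod: I_cm = (1/12)ML² = (1/12)(5.02)(0.189)² = 0.014943 kg·m²; centre at d = 0.941 m, so I = I_cm + Md² gives I = 0.014943 + (5.02)(0.941)² = 4.4601 kg·m².
Solid disk: I_cm = (1/2)MR² = (1/2)(2)(0.373)² = 0.13913 kg·m²; centre at d = 0.327 m, so I = I_cm + Md² gives I = 0.13913 + (2)(0.327)² = 0.35299 kg·m².
Solid sphere: I_cm = (2/5)MR² = (2/5)(4.6)(0.158)² = 0.045934 kg·m²; centre at d = 0.541 m, so I = I_cm + Md² gives I = 0.045934 + (4.6)(0.541)² = 1.3923 kg·m².
Point mass: I_cm = 0; centre at d = 0.887 m, so I = I_cm + Md² gives I = 0 + (1.81)(0.887)² = 1.4241 kg·m².
Total I = 4.4601 + 0.35299 + 1.3923 + 1.4241 = 7.6294 kg·m².

7.63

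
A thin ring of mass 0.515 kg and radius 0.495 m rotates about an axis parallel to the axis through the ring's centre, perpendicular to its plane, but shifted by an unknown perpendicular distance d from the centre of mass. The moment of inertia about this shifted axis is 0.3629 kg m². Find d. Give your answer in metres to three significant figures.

0.678

About the centre-of-mass axis, I_cm = MR² = (0.515)(0.495)² = 0.12619 kg m².
Parallel axis theorem: I = I_cm + Md², so Md² = 0.3629 − 0.12619 = 0.23671 kg m².
d = √(0.23671 / 0.515) = 0.67796 m.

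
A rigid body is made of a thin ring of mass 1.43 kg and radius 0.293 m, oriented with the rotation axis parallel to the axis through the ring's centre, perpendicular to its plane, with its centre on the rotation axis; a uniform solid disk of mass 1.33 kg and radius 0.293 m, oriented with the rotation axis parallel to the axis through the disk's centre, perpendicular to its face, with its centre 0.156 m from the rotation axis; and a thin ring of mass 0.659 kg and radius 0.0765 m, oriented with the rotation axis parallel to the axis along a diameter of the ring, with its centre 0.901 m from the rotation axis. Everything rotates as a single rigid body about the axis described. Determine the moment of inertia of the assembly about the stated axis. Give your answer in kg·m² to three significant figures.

0.749

Thin ring: I_cm = MR² = (1.43)(0.293)² = 0.12276 kg·m²; axis through the centre, so I = 0.12276 kg·m².
Solid disk: I_cm = (1/2)MR² = (1/2)(1.33)(0.293)² = 0.05709 kg·m²; centre at d = 0.156 m, so the parallel axis theorem gives I = 0.05709 + (1.33)(0.156)² = 0.089456 kg·m².
Thin ring: I_cm = (1/2)MR² = (1/2)(0.659)(0.0765)² = 0.0019283 kg·m²; centre at d = 0.901 m, so the parallel axis theorem gives I = 0.0019283 + (0.659)(0.901)² = 0.53691 kg·m².
Total I = 0.12276 + 0.089456 + 0.53691 = 0.74913 kg·m².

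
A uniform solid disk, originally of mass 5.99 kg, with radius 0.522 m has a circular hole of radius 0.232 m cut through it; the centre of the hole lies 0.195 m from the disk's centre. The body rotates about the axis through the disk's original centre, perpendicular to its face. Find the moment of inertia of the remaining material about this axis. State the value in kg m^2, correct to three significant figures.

0.739

Unpierced body about its centre: I₀ = (1/2)MR² = (1/2)(5.99)(0.522)² = 0.81609 kg m^2.
The removed disk has mass m = M·(r/R)² = (5.99)(0.232/0.522)² = 1.1832 kg (same uniform areal density).
Its moment of inertia about the rotation axis (parallel-axis theorem): I_hole = (1/2)mr² + md² = (1/2)(1.1832)(0.232)² + (1.1832)(0.195)² = 0.076834 kg m^2.
Treating the hole as negative mass, I = I₀ − I_hole = 0.81609 − 0.076834 = 0.73926 kg m^2.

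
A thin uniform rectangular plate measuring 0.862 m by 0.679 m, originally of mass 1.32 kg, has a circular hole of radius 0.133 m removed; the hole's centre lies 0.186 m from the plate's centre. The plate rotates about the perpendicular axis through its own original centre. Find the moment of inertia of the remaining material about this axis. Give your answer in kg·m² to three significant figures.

0.127

Unpierced body about its centre: I₀ = (1/12)M(a²+b²) = (1/12)(1.32)[(0.862)² + (0.679)²] = 0.13245 kg·m².
The removed disk has mass m = M·πr²/(ab) = (1.32)·π(0.133)²/(0.862·0.679) = 0.12533 kg (same uniform areal density).
Its moment of inertia about the rotation axis (parallel-axis theorem): I_hole = (1/2)mr² + md² = (1/2)(0.12533)(0.133)² + (0.12533)(0.186)² = 0.0054443 kg·m².
Treating the hole as negative mass, I = I₀ − I_hole = 0.13245 − 0.0054443 = 0.12701 kg·m².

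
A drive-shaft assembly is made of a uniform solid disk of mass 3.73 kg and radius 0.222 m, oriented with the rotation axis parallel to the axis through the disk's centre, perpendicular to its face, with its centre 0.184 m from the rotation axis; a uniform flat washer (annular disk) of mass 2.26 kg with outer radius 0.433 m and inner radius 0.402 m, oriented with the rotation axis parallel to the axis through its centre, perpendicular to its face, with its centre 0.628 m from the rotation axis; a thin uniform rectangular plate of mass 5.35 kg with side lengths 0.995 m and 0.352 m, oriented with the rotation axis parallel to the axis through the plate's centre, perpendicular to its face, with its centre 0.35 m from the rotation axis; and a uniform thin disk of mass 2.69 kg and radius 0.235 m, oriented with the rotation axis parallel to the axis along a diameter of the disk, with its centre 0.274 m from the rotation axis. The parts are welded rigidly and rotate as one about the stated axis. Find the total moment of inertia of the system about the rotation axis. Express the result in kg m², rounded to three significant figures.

2.90

Solid disk: I_cm = (1/2)MR² = (1/2)(3.73)(0.222)² = 0.091915 kg m²; centre at d = 0.184 m, so the parallel axis theorem gives I = 0.091915 + (3.73)(0.184)² = 0.2182 kg m².
Annular disk: I_cm = (1/2)M(R²+r²) = (1/2)(2.26)[(0.433)² + (0.402)²] = 0.39448 kg m²; centre at d = 0.628 m, so the parallel axis theorem gives I = 0.39448 + (2.26)(0.628)² = 1.2858 kg m².
Rectangular plate: I_cm = (1/12)M(a²+b²) = (1/12)(5.35)[(0.995)² + (0.352)²] = 0.49663 kg m²; centre at d = 0.35 m, so the parallel axis theorem gives I = 0.49663 + (5.35)(0.35)² = 1.152 kg m².
Thin disk: I_cm = (1/4)MR² = (1/4)(2.69)(0.235)² = 0.037139 kg m²; centre at d = 0.274 m, so the parallel axis theorem gives I = 0.037139 + (2.69)(0.274)² = 0.23909 kg m².
Total I = 0.2182 + 1.2858 + 1.152 + 0.23909 = 2.8951 kg m².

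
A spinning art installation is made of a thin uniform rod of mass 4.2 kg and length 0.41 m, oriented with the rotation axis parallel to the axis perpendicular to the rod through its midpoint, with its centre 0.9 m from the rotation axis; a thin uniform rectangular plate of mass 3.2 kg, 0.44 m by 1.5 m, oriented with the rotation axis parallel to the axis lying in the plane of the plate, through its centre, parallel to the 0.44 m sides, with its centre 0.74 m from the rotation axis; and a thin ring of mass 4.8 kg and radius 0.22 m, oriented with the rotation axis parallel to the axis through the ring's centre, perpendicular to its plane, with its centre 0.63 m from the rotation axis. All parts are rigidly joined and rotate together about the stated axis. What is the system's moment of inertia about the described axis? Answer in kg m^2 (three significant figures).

Thin rod: I_cm = (1/12)ML² = (1/12)(4.2)(0.41)² = 0.058835 kg m^2; centre at d = 0.9 m, so the parallel axis theorem gives I = 0.058835 + (4.2)(0.9)² = 3.4608 kg m^2.
Rectangular plate: I_cm = (1/12)Mb² = (1/12)(3.2)(1.5)² = 0.6 kg m^2; centre at d = 0.74 m, so the parallel axis theorem gives I = 0.6 + (3.2)(0.74)² = 2.3523 kg m^2.
Thin ring: I_cm = MR² = (4.8)(0.22)² = 0.23232 kg m^2; centre at d = 0.63 m, so the parallel axis theorem gives I = 0.23232 + (4.8)(0.63)² = 2.1374 kg m^2.
Total I = 3.4608 + 2.3523 + 2.1374 = 7.9506 kg m^2.

7.95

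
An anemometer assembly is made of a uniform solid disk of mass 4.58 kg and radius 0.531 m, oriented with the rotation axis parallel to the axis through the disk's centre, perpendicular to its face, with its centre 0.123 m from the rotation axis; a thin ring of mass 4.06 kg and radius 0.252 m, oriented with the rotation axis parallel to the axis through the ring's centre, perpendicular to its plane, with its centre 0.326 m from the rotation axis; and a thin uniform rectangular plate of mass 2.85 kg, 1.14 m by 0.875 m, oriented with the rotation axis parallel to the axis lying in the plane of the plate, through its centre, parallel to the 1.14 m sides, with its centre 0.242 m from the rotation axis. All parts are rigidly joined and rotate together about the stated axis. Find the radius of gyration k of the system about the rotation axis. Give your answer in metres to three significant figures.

Solid disk: I_cm = (1/2)MR² = (1/2)(4.58)(0.531)² = 0.64569 kg m²; centre at d = 0.123 m, so I = I_cm + Md² gives I = 0.64569 + (4.58)(0.123)² = 0.71498 kg m².
Thin ring: I_cm = MR² = (4.06)(0.252)² = 0.25783 kg m²; centre at d = 0.326 m, so I = I_cm + Md² gives I = 0.25783 + (4.06)(0.326)² = 0.68931 kg m².
Rectangular plate: I_cm = (1/12)Mb² = (1/12)(2.85)(0.875)² = 0.18184 kg m²; centre at d = 0.242 m, so I = I_cm + Md² gives I = 0.18184 + (2.85)(0.242)² = 0.34874 kg m².
Total I = 1.753 kg m²; total mass M = 11.49 kg.
k = √(I/M) = √(1.753/11.49) = 0.3906 m.

0.391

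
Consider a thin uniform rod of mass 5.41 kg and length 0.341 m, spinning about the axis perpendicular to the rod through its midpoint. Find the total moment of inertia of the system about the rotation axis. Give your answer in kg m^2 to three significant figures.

0.0524

I_cm = (1/12)ML² = (1/12)(5.41)(0.341)² = 0.052423 kg m^2; axis through the centre, so I = 0.052423 kg m^2.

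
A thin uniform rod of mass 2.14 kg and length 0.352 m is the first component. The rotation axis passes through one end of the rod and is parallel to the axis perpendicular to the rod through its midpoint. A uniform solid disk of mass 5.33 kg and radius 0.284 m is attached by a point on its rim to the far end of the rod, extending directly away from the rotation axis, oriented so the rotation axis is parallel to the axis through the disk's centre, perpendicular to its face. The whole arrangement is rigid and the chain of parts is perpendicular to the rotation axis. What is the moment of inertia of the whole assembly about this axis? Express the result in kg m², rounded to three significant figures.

Thin rod: I_cm = (1/12)ML² = (1/12)(2.14)(0.352)² = 0.022096 kg m²; centre at d = 0.176 m, so the parallel axis theorem gives I = 0.022096 + (2.14)(0.176)² = 0.088385 kg m².
Solid disk: I_cm = (1/2)MR² = (1/2)(5.33)(0.284)² = 0.21495 kg m²; centre at d = 0.176 + 0.176 + 0.284 = 0.636 m, so the parallel axis theorem gives I = 0.21495 + (5.33)(0.636)² = 2.3709 kg m².
Total I = 0.088385 + 2.3709 = 2.4593 kg m².

2.46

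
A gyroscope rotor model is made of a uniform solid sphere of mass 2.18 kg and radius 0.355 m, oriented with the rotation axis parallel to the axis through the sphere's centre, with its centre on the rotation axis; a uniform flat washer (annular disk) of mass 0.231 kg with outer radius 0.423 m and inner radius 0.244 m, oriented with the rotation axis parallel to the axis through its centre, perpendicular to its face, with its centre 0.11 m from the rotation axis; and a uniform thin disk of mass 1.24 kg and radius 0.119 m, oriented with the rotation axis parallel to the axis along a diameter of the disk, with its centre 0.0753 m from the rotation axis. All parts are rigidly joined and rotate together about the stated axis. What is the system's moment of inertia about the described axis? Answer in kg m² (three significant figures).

0.152

Solid sphere: I_cm = (2/5)MR² = (2/5)(2.18)(0.355)² = 0.10989 kg m²; axis through the centre, so I = 0.10989 kg m².
Annular disk: I_cm = (1/2)M(R²+r²) = (1/2)(0.231)[(0.423)² + (0.244)²] = 0.027543 kg m²; centre at d = 0.11 m, so the parallel axis theorem gives I = 0.027543 + (0.231)(0.11)² = 0.030338 kg m².
Thin disk: I_cm = (1/4)MR² = (1/4)(1.24)(0.119)² = 0.0043899 kg m²; centre at d = 0.0753 m, so the parallel axis theorem gives I = 0.0043899 + (1.24)(0.0753)² = 0.011421 kg m².
Total I = 0.10989 + 0.030338 + 0.011421 = 0.15165 kg m².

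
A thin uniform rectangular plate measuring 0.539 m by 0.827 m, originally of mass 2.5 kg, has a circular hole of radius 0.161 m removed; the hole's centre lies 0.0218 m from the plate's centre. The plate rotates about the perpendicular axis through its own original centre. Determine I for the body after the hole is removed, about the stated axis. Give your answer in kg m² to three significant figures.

Unpierced body about its centre: I₀ = (1/12)M(a²+b²) = (1/12)(2.5)[(0.539)² + (0.827)²] = 0.20301 kg m².
The removed disk has mass m = M·πr²/(ab) = (2.5)·π(0.161)²/(0.539·0.827) = 0.45672 kg (same uniform areal density).
Its moment of inertia about the rotation axis (parallel-axis theorem): I_hole = (1/2)mr² + md² = (1/2)(0.45672)(0.161)² + (0.45672)(0.0218)² = 0.0061363 kg m².
Treating the hole as negative mass, I = I₀ − I_hole = 0.20301 − 0.0061363 = 0.19687 kg m².

0.197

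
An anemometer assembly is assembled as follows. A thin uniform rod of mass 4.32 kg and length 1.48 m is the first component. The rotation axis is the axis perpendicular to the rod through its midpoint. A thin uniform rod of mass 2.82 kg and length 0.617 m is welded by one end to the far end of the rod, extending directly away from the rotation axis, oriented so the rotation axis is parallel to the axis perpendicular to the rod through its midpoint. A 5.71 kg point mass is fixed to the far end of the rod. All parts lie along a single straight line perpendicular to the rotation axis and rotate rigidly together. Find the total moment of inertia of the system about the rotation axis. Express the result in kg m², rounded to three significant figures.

Thin rod: I_cm = (1/12)ML² = (1/12)(4.32)(1.48)² = 0.78854 kg m²; axis through the centre, so I = 0.78854 kg m².
Thin rod: I_cm = (1/12)ML² = (1/12)(2.82)(0.617)² = 0.089462 kg m²; centre at d = 0.74 + 0.3085 = 1.0485 m, so I = I_cm + Md² gives I = 0.089462 + (2.82)(1.0485)² = 3.1896 kg m².
Point mass: I_cm = 0; centre at d = 0.74 + 0.3085 + 0.3085 = 1.357 m, so I = I_cm + Md² gives I = 0 + (5.71)(1.357)² = 10.515 kg m².
Total I = 0.78854 + 3.1896 + 10.515 = 14.493 kg m².

14.5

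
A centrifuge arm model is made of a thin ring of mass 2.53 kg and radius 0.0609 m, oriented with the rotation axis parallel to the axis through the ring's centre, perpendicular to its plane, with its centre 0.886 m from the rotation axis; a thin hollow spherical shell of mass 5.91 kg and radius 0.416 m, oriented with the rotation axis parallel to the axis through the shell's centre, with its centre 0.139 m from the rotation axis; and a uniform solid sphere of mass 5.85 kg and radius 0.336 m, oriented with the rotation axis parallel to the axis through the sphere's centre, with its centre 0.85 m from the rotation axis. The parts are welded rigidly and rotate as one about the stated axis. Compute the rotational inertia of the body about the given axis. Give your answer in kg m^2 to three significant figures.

Thin ring: I_cm = MR² = (2.53)(0.0609)² = 0.0093833 kg m^2; centre at d = 0.886 m, so the parallel axis theorem gives I = 0.0093833 + (2.53)(0.886)² = 1.9954 kg m^2.
Spherical shell: I_cm = (2/3)MR² = (2/3)(5.91)(0.416)² = 0.68184 kg m^2; centre at d = 0.139 m, so the parallel axis theorem gives I = 0.68184 + (5.91)(0.139)² = 0.79603 kg m^2.
Solid sphere: I_cm = (2/5)MR² = (2/5)(5.85)(0.336)² = 0.26418 kg m^2; centre at d = 0.85 m, so the parallel axis theorem gives I = 0.26418 + (5.85)(0.85)² = 4.4908 kg m^2.
Total I = 1.9954 + 0.79603 + 4.4908 = 7.2823 kg m^2.

7.28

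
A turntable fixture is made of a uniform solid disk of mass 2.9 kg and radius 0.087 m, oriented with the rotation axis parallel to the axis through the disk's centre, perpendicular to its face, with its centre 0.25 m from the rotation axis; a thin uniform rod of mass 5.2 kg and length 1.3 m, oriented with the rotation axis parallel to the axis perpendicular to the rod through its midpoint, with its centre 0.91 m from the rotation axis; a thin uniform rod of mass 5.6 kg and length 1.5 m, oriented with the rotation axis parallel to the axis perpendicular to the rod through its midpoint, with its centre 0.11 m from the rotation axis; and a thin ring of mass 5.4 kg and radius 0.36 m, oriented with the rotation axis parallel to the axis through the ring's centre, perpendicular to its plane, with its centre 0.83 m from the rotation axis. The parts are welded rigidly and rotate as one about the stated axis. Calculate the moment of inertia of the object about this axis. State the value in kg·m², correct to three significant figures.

Solid disk: I_cm = (1/2)MR² = (1/2)(2.9)(0.087)² = 0.010975 kg·m²; centre at d = 0.25 m, so I = I_cm + Md² gives I = 0.010975 + (2.9)(0.25)² = 0.19223 kg·m².
Thin rod: I_cm = (1/12)ML² = (1/12)(5.2)(1.3)² = 0.73233 kg·m²; centre at d = 0.91 m, so I = I_cm + Md² gives I = 0.73233 + (5.2)(0.91)² = 5.0385 kg·m².
Thin rod: I_cm = (1/12)ML² = (1/12)(5.6)(1.5)² = 1.05 kg·m²; centre at d = 0.11 m, so I = I_cm + Md² gives I = 1.05 + (5.6)(0.11)² = 1.1178 kg·m².
Thin ring: I_cm = MR² = (5.4)(0.36)² = 0.69984 kg·m²; centre at d = 0.83 m, so I = I_cm + Md² gives I = 0.69984 + (5.4)(0.83)² = 4.4199 kg·m².
Total I = 0.19223 + 5.0385 + 1.1178 + 4.4199 = 10.768 kg·m².

10.8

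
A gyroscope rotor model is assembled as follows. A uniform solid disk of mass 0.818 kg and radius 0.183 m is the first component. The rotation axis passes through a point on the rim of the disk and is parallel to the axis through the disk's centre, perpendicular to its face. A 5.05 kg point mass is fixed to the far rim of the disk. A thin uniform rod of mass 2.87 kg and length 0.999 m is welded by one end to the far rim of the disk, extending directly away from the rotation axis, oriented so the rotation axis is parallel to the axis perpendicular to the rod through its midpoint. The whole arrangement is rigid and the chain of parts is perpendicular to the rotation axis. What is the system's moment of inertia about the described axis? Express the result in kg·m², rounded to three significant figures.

Solid disk: I_cm = (1/2)MR² = (1/2)(0.818)(0.183)² = 0.013697 kg·m²; centre at d = 0.183 m, so I = I_cm + Md² gives I = 0.013697 + (0.818)(0.183)² = 0.041091 kg·m².
Point mass: I_cm = 0; centre at d = 0.183 + 0.183 = 0.366 m, so I = I_cm + Md² gives I = 0 + (5.05)(0.366)² = 0.67648 kg·m².
Thin rod: I_cm = (1/12)ML² = (1/12)(2.87)(0.999)² = 0.23869 kg·m²; centre at d = 0.183 + 0.183 + 0.4995 = 0.8655 m, so I = I_cm + Md² gives I = 0.23869 + (2.87)(0.8655)² = 2.3886 kg·m².
Total I = 0.041091 + 0.67648 + 2.3886 = 3.1061 kg·m².

3.11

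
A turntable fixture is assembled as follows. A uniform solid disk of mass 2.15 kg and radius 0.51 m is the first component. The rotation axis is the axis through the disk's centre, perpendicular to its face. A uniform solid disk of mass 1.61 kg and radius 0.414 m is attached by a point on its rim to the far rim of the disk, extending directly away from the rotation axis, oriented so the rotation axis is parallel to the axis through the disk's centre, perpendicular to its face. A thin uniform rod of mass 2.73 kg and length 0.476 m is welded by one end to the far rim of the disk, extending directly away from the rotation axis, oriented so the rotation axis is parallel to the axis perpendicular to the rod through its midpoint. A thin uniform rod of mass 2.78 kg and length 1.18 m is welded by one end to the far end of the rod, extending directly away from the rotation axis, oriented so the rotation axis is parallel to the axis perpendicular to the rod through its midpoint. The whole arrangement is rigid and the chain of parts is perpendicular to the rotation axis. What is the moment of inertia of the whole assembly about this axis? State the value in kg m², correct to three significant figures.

25.0

Solid disk: I_cm = (1/2)MR² = (1/2)(2.15)(0.51)² = 0.27961 kg m²; axis through the centre, so I = 0.27961 kg m².
Solid disk: I_cm = (1/2)MR² = (1/2)(1.61)(0.414)² = 0.13797 kg m²; centre at d = 0.51 + 0.414 = 0.924 m, so the parallel axis theorem gives I = 0.13797 + (1.61)(0.924)² = 1.5126 kg m².
Thin rod: I_cm = (1/12)ML² = (1/12)(2.73)(0.476)² = 0.051546 kg m²; centre at d = 0.51 + 0.414 + 0.414 + 0.238 = 1.576 m, so the parallel axis theorem gives I = 0.051546 + (2.73)(1.576)² = 6.8323 kg m².
Thin rod: I_cm = (1/12)ML² = (1/12)(2.78)(1.18)² = 0.32257 kg m²; centre at d = 0.51 + 0.414 + 0.414 + 0.238 + 0.238 + 0.59 = 2.404 m, so the parallel axis theorem gives I = 0.32257 + (2.78)(2.404)² = 16.389 kg m².
Total I = 0.27961 + 1.5126 + 6.8323 + 16.389 = 25.013 kg m².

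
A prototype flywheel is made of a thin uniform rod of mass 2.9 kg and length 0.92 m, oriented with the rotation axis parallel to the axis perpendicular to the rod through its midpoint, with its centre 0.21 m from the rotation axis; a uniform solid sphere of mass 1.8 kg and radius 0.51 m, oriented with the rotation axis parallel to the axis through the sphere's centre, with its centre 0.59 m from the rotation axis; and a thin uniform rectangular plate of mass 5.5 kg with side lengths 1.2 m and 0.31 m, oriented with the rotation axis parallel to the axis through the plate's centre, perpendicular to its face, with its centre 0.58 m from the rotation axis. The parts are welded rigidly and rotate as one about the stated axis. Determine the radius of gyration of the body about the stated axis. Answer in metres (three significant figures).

Thin rod: I_cm = (1/12)ML² = (1/12)(2.9)(0.92)² = 0.20455 kg·m²; centre at d = 0.21 m, so I = I_cm + Md² gives I = 0.20455 + (2.9)(0.21)² = 0.33244 kg·m².
Solid sphere: I_cm = (2/5)MR² = (2/5)(1.8)(0.51)² = 0.18727 kg·m²; centre at d = 0.59 m, so I = I_cm + Md² gives I = 0.18727 + (1.8)(0.59)² = 0.81385 kg·m².
Rectangular plate: I_cm = (1/12)M(a²+b²) = (1/12)(5.5)[(1.2)² + (0.31)²] = 0.70405 kg·m²; centre at d = 0.58 m, so I = I_cm + Md² gives I = 0.70405 + (5.5)(0.58)² = 2.5542 kg·m².
Total I = 3.7005 kg·m²; total mass M = 10.2 kg.
k = √(I/M) = √(3.7005/10.2) = 0.60233 m.

0.602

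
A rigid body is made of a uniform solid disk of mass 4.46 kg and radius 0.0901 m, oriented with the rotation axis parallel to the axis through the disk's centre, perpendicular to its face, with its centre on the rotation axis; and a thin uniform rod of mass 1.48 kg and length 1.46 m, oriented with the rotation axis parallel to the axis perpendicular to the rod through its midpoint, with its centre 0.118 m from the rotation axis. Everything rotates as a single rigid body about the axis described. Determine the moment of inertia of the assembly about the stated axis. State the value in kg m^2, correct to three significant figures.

0.302

Solid disk: I_cm = (1/2)MR² = (1/2)(4.46)(0.0901)² = 0.018103 kg m^2; axis through the centre, so I = 0.018103 kg m^2.
Thin rod: I_cm = (1/12)ML² = (1/12)(1.48)(1.46)² = 0.2629 kg m^2; centre at d = 0.118 m, so the parallel axis theorem gives I = 0.2629 + (1.48)(0.118)² = 0.2835 kg m^2.
Total I = 0.018103 + 0.2835 = 0.30161 kg m^2.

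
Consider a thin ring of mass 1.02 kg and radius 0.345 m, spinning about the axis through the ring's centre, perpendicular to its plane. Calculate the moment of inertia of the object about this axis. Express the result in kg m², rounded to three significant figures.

I_cm = MR² = (1.02)(0.345)² = 0.12141 kg m²; axis through the centre, so I = 0.12141 kg m².

0.121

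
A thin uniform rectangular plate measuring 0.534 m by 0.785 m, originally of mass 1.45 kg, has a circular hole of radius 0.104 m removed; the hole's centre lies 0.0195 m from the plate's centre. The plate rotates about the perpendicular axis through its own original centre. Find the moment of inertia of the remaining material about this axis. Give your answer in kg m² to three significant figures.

Unpierced body about its centre: I₀ = (1/12)M(a²+b²) = (1/12)(1.45)[(0.534)² + (0.785)²] = 0.10892 kg m².
The removed disk has mass m = M·πr²/(ab) = (1.45)·π(0.104)²/(0.534·0.785) = 0.11754 kg (same uniform areal density).
Its moment of inertia about the rotation axis (parallel-axis theorem): I_hole = (1/2)mr² + md² = (1/2)(0.11754)(0.104)² + (0.11754)(0.0195)² = 0.00068033 kg m².
Treating the hole as negative mass, I = I₀ − I_hole = 0.10892 − 0.00068033 = 0.10824 kg m².

0.108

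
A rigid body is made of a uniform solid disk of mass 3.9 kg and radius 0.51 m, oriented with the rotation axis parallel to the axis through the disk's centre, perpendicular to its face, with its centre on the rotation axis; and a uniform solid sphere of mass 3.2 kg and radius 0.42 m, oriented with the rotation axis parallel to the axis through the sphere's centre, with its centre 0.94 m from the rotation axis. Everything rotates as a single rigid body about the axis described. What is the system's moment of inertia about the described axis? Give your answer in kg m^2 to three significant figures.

Solid disk: I_cm = (1/2)MR² = (1/2)(3.9)(0.51)² = 0.50719 kg m^2; axis through the centre, so I = 0.50719 kg m^2.
Solid sphere: I_cm = (2/5)MR² = (2/5)(3.2)(0.42)² = 0.22579 kg m^2; centre at d = 0.94 m, so I = I_cm + Md² gives I = 0.22579 + (3.2)(0.94)² = 3.0533 kg m^2.
Total I = 0.50719 + 3.0533 = 3.5605 kg m^2.

3.56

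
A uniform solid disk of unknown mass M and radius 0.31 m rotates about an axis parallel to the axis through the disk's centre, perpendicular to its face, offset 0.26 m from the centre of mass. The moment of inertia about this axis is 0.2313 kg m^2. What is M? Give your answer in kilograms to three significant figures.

2.00

I = I_cm + Md² = (1/2)MR² + Md² = M·[0.5·(0.31)² + (0.26)²] = M·0.11565.
So M = 0.2313 / 0.11565 = 2 kg.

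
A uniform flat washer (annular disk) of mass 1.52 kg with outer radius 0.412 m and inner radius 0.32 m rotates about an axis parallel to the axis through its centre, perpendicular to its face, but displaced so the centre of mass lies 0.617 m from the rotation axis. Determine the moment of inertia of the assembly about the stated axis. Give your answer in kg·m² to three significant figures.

0.785

I_cm = (1/2)M(R²+r²) = (1/2)(1.52)[(0.412)² + (0.32)²] = 0.20683 kg·m²; centre at d = 0.617 m, so I = I_cm + Md² gives I = 0.20683 + (1.52)(0.617)² = 0.78548 kg·m².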